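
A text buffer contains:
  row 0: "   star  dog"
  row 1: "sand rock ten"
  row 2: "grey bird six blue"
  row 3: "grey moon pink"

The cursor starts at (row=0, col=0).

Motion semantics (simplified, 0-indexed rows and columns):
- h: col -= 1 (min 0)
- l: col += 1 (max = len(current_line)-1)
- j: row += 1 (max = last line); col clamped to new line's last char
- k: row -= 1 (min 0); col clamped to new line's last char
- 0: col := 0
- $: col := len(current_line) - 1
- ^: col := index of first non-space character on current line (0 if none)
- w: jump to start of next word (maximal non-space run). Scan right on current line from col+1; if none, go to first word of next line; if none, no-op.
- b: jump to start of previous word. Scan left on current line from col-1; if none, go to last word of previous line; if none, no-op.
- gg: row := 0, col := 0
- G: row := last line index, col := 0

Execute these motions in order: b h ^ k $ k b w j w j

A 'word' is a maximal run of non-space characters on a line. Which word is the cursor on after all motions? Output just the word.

After 1 (b): row=0 col=0 char='_'
After 2 (h): row=0 col=0 char='_'
After 3 (^): row=0 col=3 char='s'
After 4 (k): row=0 col=3 char='s'
After 5 ($): row=0 col=11 char='g'
After 6 (k): row=0 col=11 char='g'
After 7 (b): row=0 col=9 char='d'
After 8 (w): row=1 col=0 char='s'
After 9 (j): row=2 col=0 char='g'
After 10 (w): row=2 col=5 char='b'
After 11 (j): row=3 col=5 char='m'

Answer: moon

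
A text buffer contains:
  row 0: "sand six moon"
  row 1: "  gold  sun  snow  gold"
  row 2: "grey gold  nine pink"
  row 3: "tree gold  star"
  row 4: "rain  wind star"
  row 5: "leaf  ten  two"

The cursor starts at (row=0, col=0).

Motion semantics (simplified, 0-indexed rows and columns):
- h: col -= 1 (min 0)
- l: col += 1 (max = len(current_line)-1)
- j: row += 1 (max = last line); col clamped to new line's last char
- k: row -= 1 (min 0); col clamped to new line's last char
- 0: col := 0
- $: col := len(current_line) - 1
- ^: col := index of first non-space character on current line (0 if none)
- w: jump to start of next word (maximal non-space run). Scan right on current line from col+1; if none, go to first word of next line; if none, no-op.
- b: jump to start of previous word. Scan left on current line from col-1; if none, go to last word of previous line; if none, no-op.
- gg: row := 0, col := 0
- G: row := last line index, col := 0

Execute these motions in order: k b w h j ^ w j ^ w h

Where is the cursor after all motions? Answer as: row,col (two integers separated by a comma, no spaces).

Answer: 2,4

Derivation:
After 1 (k): row=0 col=0 char='s'
After 2 (b): row=0 col=0 char='s'
After 3 (w): row=0 col=5 char='s'
After 4 (h): row=0 col=4 char='_'
After 5 (j): row=1 col=4 char='l'
After 6 (^): row=1 col=2 char='g'
After 7 (w): row=1 col=8 char='s'
After 8 (j): row=2 col=8 char='d'
After 9 (^): row=2 col=0 char='g'
After 10 (w): row=2 col=5 char='g'
After 11 (h): row=2 col=4 char='_'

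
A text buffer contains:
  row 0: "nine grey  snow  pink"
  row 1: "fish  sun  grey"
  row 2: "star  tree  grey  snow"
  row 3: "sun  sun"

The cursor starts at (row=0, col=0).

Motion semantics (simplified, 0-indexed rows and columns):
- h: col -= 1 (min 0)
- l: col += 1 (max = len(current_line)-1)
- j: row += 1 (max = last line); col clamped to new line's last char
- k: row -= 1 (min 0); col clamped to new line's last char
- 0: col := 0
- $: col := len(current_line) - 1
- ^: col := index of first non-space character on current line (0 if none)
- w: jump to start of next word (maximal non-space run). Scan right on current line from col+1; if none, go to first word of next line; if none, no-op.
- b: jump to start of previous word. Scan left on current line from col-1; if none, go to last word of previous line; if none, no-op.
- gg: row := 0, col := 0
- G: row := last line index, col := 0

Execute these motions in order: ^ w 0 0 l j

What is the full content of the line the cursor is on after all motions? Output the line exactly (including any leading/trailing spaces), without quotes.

After 1 (^): row=0 col=0 char='n'
After 2 (w): row=0 col=5 char='g'
After 3 (0): row=0 col=0 char='n'
After 4 (0): row=0 col=0 char='n'
After 5 (l): row=0 col=1 char='i'
After 6 (j): row=1 col=1 char='i'

Answer: fish  sun  grey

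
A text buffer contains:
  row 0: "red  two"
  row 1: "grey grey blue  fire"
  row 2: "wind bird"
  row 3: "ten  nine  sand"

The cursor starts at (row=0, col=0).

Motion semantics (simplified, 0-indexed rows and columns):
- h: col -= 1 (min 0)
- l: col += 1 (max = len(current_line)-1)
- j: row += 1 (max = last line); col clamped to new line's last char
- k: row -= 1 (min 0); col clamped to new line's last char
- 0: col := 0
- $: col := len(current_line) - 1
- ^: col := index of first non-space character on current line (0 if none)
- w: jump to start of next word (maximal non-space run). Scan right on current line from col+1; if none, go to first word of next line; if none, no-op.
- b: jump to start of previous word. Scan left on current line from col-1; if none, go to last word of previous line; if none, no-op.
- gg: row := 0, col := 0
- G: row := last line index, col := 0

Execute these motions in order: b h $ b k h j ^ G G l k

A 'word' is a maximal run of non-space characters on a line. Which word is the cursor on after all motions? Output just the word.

After 1 (b): row=0 col=0 char='r'
After 2 (h): row=0 col=0 char='r'
After 3 ($): row=0 col=7 char='o'
After 4 (b): row=0 col=5 char='t'
After 5 (k): row=0 col=5 char='t'
After 6 (h): row=0 col=4 char='_'
After 7 (j): row=1 col=4 char='_'
After 8 (^): row=1 col=0 char='g'
After 9 (G): row=3 col=0 char='t'
After 10 (G): row=3 col=0 char='t'
After 11 (l): row=3 col=1 char='e'
After 12 (k): row=2 col=1 char='i'

Answer: wind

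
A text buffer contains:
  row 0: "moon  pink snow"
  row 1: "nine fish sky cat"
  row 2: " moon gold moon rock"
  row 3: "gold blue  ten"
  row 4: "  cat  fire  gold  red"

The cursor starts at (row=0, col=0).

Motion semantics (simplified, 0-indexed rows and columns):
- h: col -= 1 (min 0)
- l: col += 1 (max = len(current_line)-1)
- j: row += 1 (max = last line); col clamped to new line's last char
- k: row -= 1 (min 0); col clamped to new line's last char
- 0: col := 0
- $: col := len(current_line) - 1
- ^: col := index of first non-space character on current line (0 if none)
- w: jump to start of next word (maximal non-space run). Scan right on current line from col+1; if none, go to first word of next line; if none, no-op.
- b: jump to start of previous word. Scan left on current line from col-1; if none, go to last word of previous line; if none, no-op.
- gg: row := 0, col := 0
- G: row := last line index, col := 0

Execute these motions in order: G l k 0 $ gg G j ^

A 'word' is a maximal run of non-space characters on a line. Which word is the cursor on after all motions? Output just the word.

After 1 (G): row=4 col=0 char='_'
After 2 (l): row=4 col=1 char='_'
After 3 (k): row=3 col=1 char='o'
After 4 (0): row=3 col=0 char='g'
After 5 ($): row=3 col=13 char='n'
After 6 (gg): row=0 col=0 char='m'
After 7 (G): row=4 col=0 char='_'
After 8 (j): row=4 col=0 char='_'
After 9 (^): row=4 col=2 char='c'

Answer: cat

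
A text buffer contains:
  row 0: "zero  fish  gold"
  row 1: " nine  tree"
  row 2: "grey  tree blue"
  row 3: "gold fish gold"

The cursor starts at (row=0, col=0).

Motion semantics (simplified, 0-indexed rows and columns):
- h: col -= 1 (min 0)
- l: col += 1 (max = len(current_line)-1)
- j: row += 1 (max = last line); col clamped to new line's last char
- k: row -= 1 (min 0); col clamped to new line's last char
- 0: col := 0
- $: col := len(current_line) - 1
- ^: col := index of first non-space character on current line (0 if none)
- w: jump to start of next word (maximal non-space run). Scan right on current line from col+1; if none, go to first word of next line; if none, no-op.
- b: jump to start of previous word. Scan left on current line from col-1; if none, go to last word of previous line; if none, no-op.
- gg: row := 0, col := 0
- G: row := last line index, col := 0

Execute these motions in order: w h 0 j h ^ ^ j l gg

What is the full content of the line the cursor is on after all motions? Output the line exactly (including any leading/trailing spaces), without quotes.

After 1 (w): row=0 col=6 char='f'
After 2 (h): row=0 col=5 char='_'
After 3 (0): row=0 col=0 char='z'
After 4 (j): row=1 col=0 char='_'
After 5 (h): row=1 col=0 char='_'
After 6 (^): row=1 col=1 char='n'
After 7 (^): row=1 col=1 char='n'
After 8 (j): row=2 col=1 char='r'
After 9 (l): row=2 col=2 char='e'
After 10 (gg): row=0 col=0 char='z'

Answer: zero  fish  gold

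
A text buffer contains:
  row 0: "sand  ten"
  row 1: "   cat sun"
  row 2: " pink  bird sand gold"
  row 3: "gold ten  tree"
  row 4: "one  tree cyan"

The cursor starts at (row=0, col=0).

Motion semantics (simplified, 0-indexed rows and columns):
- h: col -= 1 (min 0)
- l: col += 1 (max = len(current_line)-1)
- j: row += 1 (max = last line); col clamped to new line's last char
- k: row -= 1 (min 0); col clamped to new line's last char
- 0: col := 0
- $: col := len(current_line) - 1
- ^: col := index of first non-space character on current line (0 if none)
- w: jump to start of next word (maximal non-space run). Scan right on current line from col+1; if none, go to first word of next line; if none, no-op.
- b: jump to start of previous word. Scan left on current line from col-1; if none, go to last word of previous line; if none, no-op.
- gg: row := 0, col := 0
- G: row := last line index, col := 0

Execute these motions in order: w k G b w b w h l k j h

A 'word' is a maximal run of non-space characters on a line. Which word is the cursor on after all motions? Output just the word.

After 1 (w): row=0 col=6 char='t'
After 2 (k): row=0 col=6 char='t'
After 3 (G): row=4 col=0 char='o'
After 4 (b): row=3 col=10 char='t'
After 5 (w): row=4 col=0 char='o'
After 6 (b): row=3 col=10 char='t'
After 7 (w): row=4 col=0 char='o'
After 8 (h): row=4 col=0 char='o'
After 9 (l): row=4 col=1 char='n'
After 10 (k): row=3 col=1 char='o'
After 11 (j): row=4 col=1 char='n'
After 12 (h): row=4 col=0 char='o'

Answer: one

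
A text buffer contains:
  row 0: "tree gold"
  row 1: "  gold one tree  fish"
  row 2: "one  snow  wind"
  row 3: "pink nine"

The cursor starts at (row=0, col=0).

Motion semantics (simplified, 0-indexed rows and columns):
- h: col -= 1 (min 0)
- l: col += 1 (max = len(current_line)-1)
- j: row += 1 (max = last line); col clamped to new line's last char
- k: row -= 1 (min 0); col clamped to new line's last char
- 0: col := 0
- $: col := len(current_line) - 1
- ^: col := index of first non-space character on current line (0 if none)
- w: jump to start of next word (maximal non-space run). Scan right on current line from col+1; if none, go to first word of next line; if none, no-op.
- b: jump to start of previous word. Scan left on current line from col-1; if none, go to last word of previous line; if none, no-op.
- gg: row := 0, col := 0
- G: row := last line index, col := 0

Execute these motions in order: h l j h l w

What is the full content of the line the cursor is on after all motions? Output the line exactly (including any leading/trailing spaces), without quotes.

After 1 (h): row=0 col=0 char='t'
After 2 (l): row=0 col=1 char='r'
After 3 (j): row=1 col=1 char='_'
After 4 (h): row=1 col=0 char='_'
After 5 (l): row=1 col=1 char='_'
After 6 (w): row=1 col=2 char='g'

Answer:   gold one tree  fish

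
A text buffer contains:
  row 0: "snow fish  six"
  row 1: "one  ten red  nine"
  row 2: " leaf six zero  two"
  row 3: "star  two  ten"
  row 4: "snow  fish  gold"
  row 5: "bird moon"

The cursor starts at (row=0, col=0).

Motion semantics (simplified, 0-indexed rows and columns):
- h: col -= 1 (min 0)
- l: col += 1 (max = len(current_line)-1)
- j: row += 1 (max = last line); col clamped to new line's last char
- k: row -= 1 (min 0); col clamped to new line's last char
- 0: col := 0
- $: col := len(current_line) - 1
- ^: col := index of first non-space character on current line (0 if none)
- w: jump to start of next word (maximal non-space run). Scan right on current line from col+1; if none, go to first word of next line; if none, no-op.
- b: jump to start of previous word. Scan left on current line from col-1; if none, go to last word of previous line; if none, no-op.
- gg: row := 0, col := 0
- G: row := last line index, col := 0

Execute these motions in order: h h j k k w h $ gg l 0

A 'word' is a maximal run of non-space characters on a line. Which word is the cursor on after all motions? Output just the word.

After 1 (h): row=0 col=0 char='s'
After 2 (h): row=0 col=0 char='s'
After 3 (j): row=1 col=0 char='o'
After 4 (k): row=0 col=0 char='s'
After 5 (k): row=0 col=0 char='s'
After 6 (w): row=0 col=5 char='f'
After 7 (h): row=0 col=4 char='_'
After 8 ($): row=0 col=13 char='x'
After 9 (gg): row=0 col=0 char='s'
After 10 (l): row=0 col=1 char='n'
After 11 (0): row=0 col=0 char='s'

Answer: snow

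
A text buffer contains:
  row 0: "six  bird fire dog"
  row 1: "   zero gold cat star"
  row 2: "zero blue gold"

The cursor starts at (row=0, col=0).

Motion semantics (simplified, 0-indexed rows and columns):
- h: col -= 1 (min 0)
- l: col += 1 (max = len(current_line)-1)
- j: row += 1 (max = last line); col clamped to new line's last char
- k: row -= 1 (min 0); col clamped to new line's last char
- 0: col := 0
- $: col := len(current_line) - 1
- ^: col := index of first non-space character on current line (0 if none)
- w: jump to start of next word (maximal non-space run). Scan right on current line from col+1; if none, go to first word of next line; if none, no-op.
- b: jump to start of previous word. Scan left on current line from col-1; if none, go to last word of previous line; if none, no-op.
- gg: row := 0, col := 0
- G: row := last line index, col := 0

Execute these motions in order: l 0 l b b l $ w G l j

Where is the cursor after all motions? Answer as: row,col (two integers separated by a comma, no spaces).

Answer: 2,1

Derivation:
After 1 (l): row=0 col=1 char='i'
After 2 (0): row=0 col=0 char='s'
After 3 (l): row=0 col=1 char='i'
After 4 (b): row=0 col=0 char='s'
After 5 (b): row=0 col=0 char='s'
After 6 (l): row=0 col=1 char='i'
After 7 ($): row=0 col=17 char='g'
After 8 (w): row=1 col=3 char='z'
After 9 (G): row=2 col=0 char='z'
After 10 (l): row=2 col=1 char='e'
After 11 (j): row=2 col=1 char='e'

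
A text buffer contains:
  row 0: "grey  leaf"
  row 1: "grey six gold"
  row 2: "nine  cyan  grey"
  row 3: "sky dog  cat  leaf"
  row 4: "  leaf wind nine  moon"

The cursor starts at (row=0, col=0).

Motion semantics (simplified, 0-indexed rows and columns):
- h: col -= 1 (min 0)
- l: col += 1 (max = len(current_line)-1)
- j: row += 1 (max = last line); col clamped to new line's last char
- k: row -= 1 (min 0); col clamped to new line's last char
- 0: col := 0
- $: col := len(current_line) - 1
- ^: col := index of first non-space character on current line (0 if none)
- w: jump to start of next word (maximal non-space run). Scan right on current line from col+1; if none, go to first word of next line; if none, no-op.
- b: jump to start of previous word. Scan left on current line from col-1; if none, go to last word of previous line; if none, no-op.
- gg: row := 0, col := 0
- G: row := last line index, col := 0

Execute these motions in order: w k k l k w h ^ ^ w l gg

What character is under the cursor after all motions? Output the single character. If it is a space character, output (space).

Answer: g

Derivation:
After 1 (w): row=0 col=6 char='l'
After 2 (k): row=0 col=6 char='l'
After 3 (k): row=0 col=6 char='l'
After 4 (l): row=0 col=7 char='e'
After 5 (k): row=0 col=7 char='e'
After 6 (w): row=1 col=0 char='g'
After 7 (h): row=1 col=0 char='g'
After 8 (^): row=1 col=0 char='g'
After 9 (^): row=1 col=0 char='g'
After 10 (w): row=1 col=5 char='s'
After 11 (l): row=1 col=6 char='i'
After 12 (gg): row=0 col=0 char='g'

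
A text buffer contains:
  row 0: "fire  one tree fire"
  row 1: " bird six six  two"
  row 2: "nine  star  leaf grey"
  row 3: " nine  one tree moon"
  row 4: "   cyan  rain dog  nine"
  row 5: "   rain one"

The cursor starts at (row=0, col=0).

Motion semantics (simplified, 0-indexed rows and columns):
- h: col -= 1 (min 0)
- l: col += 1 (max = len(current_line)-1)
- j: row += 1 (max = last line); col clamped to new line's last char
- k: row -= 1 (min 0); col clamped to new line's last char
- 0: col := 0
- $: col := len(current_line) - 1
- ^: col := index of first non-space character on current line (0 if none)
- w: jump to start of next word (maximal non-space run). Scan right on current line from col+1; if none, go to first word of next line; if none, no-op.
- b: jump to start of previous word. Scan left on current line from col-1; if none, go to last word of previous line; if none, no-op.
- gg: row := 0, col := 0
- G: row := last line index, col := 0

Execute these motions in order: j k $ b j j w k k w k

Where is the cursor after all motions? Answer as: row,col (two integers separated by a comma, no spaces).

After 1 (j): row=1 col=0 char='_'
After 2 (k): row=0 col=0 char='f'
After 3 ($): row=0 col=18 char='e'
After 4 (b): row=0 col=15 char='f'
After 5 (j): row=1 col=15 char='t'
After 6 (j): row=2 col=15 char='f'
After 7 (w): row=2 col=17 char='g'
After 8 (k): row=1 col=17 char='o'
After 9 (k): row=0 col=17 char='r'
After 10 (w): row=1 col=1 char='b'
After 11 (k): row=0 col=1 char='i'

Answer: 0,1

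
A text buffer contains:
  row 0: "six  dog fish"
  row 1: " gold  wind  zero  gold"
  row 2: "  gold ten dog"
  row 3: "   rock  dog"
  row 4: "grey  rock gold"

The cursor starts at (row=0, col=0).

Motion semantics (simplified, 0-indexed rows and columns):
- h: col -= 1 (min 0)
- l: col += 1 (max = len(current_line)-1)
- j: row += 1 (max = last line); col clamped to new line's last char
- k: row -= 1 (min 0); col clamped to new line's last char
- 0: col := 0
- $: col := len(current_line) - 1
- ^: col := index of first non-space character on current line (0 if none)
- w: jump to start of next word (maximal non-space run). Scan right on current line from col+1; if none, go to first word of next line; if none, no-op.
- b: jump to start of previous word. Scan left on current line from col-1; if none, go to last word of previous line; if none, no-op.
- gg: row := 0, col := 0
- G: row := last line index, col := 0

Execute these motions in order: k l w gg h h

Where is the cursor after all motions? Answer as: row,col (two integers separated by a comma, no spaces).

After 1 (k): row=0 col=0 char='s'
After 2 (l): row=0 col=1 char='i'
After 3 (w): row=0 col=5 char='d'
After 4 (gg): row=0 col=0 char='s'
After 5 (h): row=0 col=0 char='s'
After 6 (h): row=0 col=0 char='s'

Answer: 0,0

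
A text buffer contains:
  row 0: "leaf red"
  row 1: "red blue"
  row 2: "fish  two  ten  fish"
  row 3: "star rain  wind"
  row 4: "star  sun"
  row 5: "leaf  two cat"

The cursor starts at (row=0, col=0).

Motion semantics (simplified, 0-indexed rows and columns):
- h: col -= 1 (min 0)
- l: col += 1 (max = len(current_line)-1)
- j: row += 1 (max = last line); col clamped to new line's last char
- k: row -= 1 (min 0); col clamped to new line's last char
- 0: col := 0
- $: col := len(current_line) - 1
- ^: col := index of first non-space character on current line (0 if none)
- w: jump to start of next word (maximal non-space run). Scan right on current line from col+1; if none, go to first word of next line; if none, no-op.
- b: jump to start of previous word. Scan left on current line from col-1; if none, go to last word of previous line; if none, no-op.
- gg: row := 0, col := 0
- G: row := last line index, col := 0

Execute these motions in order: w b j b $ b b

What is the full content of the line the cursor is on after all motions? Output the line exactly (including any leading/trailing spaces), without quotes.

Answer: leaf red

Derivation:
After 1 (w): row=0 col=5 char='r'
After 2 (b): row=0 col=0 char='l'
After 3 (j): row=1 col=0 char='r'
After 4 (b): row=0 col=5 char='r'
After 5 ($): row=0 col=7 char='d'
After 6 (b): row=0 col=5 char='r'
After 7 (b): row=0 col=0 char='l'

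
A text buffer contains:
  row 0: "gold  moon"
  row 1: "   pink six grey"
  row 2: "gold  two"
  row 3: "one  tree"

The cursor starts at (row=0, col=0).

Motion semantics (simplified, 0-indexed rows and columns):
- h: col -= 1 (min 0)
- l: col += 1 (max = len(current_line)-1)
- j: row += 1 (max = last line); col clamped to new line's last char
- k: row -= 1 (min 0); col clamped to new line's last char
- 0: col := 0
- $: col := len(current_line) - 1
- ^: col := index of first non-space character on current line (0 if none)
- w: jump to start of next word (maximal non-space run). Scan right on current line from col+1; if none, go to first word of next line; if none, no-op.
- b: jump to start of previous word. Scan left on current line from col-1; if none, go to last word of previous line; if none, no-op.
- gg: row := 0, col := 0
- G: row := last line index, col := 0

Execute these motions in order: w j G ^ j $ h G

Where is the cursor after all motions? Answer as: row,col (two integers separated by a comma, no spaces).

Answer: 3,0

Derivation:
After 1 (w): row=0 col=6 char='m'
After 2 (j): row=1 col=6 char='k'
After 3 (G): row=3 col=0 char='o'
After 4 (^): row=3 col=0 char='o'
After 5 (j): row=3 col=0 char='o'
After 6 ($): row=3 col=8 char='e'
After 7 (h): row=3 col=7 char='e'
After 8 (G): row=3 col=0 char='o'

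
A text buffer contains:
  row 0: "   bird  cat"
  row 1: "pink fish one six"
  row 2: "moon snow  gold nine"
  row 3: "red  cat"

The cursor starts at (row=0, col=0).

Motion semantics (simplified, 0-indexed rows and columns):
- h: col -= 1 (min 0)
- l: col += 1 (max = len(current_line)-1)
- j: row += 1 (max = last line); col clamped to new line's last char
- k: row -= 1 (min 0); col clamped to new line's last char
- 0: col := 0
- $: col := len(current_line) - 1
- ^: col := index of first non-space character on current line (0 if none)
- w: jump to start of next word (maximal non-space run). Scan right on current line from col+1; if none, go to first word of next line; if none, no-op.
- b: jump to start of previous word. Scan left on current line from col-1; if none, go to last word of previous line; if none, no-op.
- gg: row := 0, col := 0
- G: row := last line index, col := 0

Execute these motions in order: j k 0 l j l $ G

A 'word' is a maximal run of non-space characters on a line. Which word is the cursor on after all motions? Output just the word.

Answer: red

Derivation:
After 1 (j): row=1 col=0 char='p'
After 2 (k): row=0 col=0 char='_'
After 3 (0): row=0 col=0 char='_'
After 4 (l): row=0 col=1 char='_'
After 5 (j): row=1 col=1 char='i'
After 6 (l): row=1 col=2 char='n'
After 7 ($): row=1 col=16 char='x'
After 8 (G): row=3 col=0 char='r'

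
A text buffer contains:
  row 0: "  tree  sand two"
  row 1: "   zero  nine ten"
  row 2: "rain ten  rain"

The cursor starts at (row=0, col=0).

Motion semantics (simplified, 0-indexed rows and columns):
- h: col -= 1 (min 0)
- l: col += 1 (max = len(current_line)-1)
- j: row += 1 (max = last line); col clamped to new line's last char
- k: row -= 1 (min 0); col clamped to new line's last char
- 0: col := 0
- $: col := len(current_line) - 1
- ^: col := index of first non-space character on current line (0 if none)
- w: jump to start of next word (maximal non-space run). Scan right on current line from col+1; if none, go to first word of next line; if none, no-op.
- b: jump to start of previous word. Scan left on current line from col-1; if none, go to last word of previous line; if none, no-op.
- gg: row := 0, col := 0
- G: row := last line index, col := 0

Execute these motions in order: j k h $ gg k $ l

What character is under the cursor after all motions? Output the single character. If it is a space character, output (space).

Answer: o

Derivation:
After 1 (j): row=1 col=0 char='_'
After 2 (k): row=0 col=0 char='_'
After 3 (h): row=0 col=0 char='_'
After 4 ($): row=0 col=15 char='o'
After 5 (gg): row=0 col=0 char='_'
After 6 (k): row=0 col=0 char='_'
After 7 ($): row=0 col=15 char='o'
After 8 (l): row=0 col=15 char='o'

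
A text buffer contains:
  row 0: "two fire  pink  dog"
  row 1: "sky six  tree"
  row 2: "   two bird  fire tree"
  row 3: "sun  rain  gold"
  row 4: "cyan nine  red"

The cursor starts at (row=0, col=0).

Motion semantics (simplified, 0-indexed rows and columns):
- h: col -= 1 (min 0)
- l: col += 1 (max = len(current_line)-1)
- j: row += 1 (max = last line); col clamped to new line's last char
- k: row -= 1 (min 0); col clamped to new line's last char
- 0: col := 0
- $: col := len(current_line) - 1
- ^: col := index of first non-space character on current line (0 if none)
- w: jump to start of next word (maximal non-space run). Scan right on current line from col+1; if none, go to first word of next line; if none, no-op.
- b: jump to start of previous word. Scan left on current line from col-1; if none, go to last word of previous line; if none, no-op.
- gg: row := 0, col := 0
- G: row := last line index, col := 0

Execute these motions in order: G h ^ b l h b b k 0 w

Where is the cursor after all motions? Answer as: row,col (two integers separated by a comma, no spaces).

Answer: 2,3

Derivation:
After 1 (G): row=4 col=0 char='c'
After 2 (h): row=4 col=0 char='c'
After 3 (^): row=4 col=0 char='c'
After 4 (b): row=3 col=11 char='g'
After 5 (l): row=3 col=12 char='o'
After 6 (h): row=3 col=11 char='g'
After 7 (b): row=3 col=5 char='r'
After 8 (b): row=3 col=0 char='s'
After 9 (k): row=2 col=0 char='_'
After 10 (0): row=2 col=0 char='_'
After 11 (w): row=2 col=3 char='t'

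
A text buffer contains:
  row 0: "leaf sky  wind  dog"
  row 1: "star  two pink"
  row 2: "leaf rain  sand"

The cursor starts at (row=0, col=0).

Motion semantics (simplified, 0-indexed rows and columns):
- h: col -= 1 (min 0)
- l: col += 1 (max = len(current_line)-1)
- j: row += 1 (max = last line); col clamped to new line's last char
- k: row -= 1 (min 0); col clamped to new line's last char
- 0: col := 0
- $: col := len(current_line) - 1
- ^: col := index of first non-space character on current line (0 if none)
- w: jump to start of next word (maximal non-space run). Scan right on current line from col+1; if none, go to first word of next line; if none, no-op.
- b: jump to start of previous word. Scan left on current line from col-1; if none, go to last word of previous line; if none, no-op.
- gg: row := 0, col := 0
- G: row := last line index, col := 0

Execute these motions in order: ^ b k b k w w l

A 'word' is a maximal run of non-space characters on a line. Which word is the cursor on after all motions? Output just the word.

Answer: wind

Derivation:
After 1 (^): row=0 col=0 char='l'
After 2 (b): row=0 col=0 char='l'
After 3 (k): row=0 col=0 char='l'
After 4 (b): row=0 col=0 char='l'
After 5 (k): row=0 col=0 char='l'
After 6 (w): row=0 col=5 char='s'
After 7 (w): row=0 col=10 char='w'
After 8 (l): row=0 col=11 char='i'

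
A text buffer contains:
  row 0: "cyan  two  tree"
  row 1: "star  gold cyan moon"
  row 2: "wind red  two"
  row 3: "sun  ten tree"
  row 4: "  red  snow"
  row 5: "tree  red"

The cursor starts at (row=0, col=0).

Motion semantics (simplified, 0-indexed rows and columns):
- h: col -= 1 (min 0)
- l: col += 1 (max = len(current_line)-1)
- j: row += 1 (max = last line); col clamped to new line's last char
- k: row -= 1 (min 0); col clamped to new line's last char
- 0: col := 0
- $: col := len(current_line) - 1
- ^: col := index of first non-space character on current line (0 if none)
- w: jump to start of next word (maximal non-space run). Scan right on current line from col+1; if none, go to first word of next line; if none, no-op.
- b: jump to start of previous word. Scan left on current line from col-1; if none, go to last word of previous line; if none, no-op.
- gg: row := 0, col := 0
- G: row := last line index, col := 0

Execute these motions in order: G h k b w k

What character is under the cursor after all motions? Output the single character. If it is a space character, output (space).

After 1 (G): row=5 col=0 char='t'
After 2 (h): row=5 col=0 char='t'
After 3 (k): row=4 col=0 char='_'
After 4 (b): row=3 col=9 char='t'
After 5 (w): row=4 col=2 char='r'
After 6 (k): row=3 col=2 char='n'

Answer: n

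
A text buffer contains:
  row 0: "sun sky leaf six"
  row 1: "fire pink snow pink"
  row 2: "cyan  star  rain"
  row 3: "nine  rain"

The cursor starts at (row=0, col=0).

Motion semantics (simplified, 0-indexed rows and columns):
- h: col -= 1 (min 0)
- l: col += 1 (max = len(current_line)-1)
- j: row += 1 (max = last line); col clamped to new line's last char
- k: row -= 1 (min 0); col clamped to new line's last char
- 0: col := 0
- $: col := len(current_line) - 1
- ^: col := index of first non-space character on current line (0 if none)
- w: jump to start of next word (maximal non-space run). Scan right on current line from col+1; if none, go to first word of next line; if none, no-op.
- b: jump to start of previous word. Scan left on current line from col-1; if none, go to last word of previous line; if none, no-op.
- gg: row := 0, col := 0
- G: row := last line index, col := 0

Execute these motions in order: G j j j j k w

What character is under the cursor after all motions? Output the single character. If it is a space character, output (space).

After 1 (G): row=3 col=0 char='n'
After 2 (j): row=3 col=0 char='n'
After 3 (j): row=3 col=0 char='n'
After 4 (j): row=3 col=0 char='n'
After 5 (j): row=3 col=0 char='n'
After 6 (k): row=2 col=0 char='c'
After 7 (w): row=2 col=6 char='s'

Answer: s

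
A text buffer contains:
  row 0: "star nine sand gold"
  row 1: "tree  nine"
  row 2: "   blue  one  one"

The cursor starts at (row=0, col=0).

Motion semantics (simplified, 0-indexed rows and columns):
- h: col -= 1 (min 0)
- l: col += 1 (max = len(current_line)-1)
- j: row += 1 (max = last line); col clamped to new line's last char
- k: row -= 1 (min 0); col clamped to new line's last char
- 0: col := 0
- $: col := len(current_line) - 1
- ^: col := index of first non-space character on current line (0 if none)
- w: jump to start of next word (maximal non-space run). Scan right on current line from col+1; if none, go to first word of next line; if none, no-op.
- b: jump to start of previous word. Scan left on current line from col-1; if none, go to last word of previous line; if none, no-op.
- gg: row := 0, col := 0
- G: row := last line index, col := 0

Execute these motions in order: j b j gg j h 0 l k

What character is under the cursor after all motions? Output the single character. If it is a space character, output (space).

After 1 (j): row=1 col=0 char='t'
After 2 (b): row=0 col=15 char='g'
After 3 (j): row=1 col=9 char='e'
After 4 (gg): row=0 col=0 char='s'
After 5 (j): row=1 col=0 char='t'
After 6 (h): row=1 col=0 char='t'
After 7 (0): row=1 col=0 char='t'
After 8 (l): row=1 col=1 char='r'
After 9 (k): row=0 col=1 char='t'

Answer: t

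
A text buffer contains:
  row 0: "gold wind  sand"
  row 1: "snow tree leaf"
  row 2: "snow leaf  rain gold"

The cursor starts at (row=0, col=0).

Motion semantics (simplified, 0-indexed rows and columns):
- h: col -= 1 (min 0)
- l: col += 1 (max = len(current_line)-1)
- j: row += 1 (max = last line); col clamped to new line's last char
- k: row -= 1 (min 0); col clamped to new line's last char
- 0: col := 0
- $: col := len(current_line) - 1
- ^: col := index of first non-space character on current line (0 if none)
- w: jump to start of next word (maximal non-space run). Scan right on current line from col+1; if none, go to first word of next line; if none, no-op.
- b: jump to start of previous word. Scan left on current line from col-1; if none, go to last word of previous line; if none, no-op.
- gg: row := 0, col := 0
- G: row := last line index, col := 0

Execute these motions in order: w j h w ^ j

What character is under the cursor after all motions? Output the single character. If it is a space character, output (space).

After 1 (w): row=0 col=5 char='w'
After 2 (j): row=1 col=5 char='t'
After 3 (h): row=1 col=4 char='_'
After 4 (w): row=1 col=5 char='t'
After 5 (^): row=1 col=0 char='s'
After 6 (j): row=2 col=0 char='s'

Answer: s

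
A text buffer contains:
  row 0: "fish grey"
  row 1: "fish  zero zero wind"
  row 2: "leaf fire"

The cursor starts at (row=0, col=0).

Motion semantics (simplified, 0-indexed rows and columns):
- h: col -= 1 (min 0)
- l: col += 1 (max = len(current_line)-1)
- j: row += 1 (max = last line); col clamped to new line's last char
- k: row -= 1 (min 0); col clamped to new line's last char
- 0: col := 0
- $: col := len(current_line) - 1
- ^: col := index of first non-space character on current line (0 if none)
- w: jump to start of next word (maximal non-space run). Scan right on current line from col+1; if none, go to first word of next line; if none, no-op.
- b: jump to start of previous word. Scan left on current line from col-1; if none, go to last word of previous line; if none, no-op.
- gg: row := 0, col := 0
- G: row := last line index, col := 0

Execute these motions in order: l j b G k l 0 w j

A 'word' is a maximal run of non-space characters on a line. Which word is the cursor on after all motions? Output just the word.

After 1 (l): row=0 col=1 char='i'
After 2 (j): row=1 col=1 char='i'
After 3 (b): row=1 col=0 char='f'
After 4 (G): row=2 col=0 char='l'
After 5 (k): row=1 col=0 char='f'
After 6 (l): row=1 col=1 char='i'
After 7 (0): row=1 col=0 char='f'
After 8 (w): row=1 col=6 char='z'
After 9 (j): row=2 col=6 char='i'

Answer: fire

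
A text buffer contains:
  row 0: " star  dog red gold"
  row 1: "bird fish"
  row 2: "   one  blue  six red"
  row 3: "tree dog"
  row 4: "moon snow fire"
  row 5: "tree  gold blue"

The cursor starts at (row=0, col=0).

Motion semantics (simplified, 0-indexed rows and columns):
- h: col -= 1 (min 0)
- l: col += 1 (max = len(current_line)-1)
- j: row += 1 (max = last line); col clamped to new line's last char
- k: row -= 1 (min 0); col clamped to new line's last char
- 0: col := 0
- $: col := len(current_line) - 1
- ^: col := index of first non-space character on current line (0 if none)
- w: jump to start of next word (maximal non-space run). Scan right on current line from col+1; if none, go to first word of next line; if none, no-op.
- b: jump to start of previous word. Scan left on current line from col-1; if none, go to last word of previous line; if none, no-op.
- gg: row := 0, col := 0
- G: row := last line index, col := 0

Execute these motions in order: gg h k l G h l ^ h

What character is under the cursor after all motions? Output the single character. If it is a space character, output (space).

Answer: t

Derivation:
After 1 (gg): row=0 col=0 char='_'
After 2 (h): row=0 col=0 char='_'
After 3 (k): row=0 col=0 char='_'
After 4 (l): row=0 col=1 char='s'
After 5 (G): row=5 col=0 char='t'
After 6 (h): row=5 col=0 char='t'
After 7 (l): row=5 col=1 char='r'
After 8 (^): row=5 col=0 char='t'
After 9 (h): row=5 col=0 char='t'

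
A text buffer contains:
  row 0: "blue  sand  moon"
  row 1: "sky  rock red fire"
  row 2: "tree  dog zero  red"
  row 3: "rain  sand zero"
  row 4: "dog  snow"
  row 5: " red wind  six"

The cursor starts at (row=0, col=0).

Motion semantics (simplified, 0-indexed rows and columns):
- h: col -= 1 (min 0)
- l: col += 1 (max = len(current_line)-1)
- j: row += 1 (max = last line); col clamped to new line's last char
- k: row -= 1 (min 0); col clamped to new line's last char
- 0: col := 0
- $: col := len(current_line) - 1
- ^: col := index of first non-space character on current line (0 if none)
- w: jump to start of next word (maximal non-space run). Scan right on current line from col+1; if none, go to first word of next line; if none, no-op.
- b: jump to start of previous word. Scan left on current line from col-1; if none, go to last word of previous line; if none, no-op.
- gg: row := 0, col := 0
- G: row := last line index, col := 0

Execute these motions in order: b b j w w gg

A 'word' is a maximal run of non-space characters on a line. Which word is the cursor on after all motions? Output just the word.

Answer: blue

Derivation:
After 1 (b): row=0 col=0 char='b'
After 2 (b): row=0 col=0 char='b'
After 3 (j): row=1 col=0 char='s'
After 4 (w): row=1 col=5 char='r'
After 5 (w): row=1 col=10 char='r'
After 6 (gg): row=0 col=0 char='b'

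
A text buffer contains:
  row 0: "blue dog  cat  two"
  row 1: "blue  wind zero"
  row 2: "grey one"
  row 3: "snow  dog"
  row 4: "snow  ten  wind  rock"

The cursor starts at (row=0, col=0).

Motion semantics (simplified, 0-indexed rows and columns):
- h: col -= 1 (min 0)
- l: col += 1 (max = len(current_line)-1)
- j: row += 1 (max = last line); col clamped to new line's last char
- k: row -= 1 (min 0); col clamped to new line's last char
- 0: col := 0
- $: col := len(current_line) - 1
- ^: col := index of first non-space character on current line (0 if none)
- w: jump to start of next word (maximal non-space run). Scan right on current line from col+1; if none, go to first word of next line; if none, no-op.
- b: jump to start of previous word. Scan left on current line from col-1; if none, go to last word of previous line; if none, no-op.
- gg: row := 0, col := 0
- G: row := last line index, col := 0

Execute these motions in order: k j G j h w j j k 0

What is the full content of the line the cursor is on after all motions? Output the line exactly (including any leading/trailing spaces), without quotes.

After 1 (k): row=0 col=0 char='b'
After 2 (j): row=1 col=0 char='b'
After 3 (G): row=4 col=0 char='s'
After 4 (j): row=4 col=0 char='s'
After 5 (h): row=4 col=0 char='s'
After 6 (w): row=4 col=6 char='t'
After 7 (j): row=4 col=6 char='t'
After 8 (j): row=4 col=6 char='t'
After 9 (k): row=3 col=6 char='d'
After 10 (0): row=3 col=0 char='s'

Answer: snow  dog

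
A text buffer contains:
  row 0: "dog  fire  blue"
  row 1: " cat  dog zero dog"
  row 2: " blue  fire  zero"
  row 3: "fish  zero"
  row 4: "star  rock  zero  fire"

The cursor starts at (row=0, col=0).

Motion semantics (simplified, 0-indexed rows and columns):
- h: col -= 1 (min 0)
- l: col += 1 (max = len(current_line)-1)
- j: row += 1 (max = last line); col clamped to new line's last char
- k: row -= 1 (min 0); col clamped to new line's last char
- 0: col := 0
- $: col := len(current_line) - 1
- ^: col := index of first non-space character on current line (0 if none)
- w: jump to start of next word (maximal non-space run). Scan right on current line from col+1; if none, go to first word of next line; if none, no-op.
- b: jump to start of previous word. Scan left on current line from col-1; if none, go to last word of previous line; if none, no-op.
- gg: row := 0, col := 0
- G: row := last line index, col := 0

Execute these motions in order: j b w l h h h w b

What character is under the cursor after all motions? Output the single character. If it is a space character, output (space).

Answer: b

Derivation:
After 1 (j): row=1 col=0 char='_'
After 2 (b): row=0 col=11 char='b'
After 3 (w): row=1 col=1 char='c'
After 4 (l): row=1 col=2 char='a'
After 5 (h): row=1 col=1 char='c'
After 6 (h): row=1 col=0 char='_'
After 7 (h): row=1 col=0 char='_'
After 8 (w): row=1 col=1 char='c'
After 9 (b): row=0 col=11 char='b'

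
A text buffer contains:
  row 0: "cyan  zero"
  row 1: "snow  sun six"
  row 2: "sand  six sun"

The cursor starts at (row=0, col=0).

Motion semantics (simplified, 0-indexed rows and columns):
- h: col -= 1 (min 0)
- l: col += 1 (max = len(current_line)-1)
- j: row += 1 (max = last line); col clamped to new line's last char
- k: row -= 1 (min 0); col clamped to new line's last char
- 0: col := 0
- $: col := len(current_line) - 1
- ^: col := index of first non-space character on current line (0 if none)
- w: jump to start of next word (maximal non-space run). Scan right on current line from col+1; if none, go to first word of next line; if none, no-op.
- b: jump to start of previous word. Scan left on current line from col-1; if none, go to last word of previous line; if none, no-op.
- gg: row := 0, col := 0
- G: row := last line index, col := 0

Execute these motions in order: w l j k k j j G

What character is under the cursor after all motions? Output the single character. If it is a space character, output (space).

Answer: s

Derivation:
After 1 (w): row=0 col=6 char='z'
After 2 (l): row=0 col=7 char='e'
After 3 (j): row=1 col=7 char='u'
After 4 (k): row=0 col=7 char='e'
After 5 (k): row=0 col=7 char='e'
After 6 (j): row=1 col=7 char='u'
After 7 (j): row=2 col=7 char='i'
After 8 (G): row=2 col=0 char='s'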